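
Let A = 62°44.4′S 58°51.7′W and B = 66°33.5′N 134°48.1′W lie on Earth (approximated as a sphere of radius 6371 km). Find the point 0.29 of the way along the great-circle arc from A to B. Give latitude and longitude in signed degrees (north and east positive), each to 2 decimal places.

-25.84°, -84.94°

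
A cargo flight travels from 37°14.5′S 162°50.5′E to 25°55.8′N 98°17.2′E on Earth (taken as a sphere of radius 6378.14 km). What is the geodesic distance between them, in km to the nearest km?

9745 km

In radians: φ₁ = -0.6500, φ₂ = 0.4526, Δλ = -64.555° = -1.1267 rad.
cos c = sin φ₁ sin φ₂ + cos φ₁ cos φ₂ cos Δλ = (-0.6052)(0.4373) + (0.7961)(0.8993)(0.4296) = 0.04297,
so c = arccos(0.04297) = 1.52781 rad.
Distance = R·c = 6378.14 × 1.5278 ≈ 9745 km.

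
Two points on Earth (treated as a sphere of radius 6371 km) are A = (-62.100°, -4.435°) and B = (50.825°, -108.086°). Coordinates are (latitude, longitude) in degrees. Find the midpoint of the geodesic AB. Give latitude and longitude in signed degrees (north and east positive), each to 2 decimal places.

The central angle between A and B is δ = 2.4263 rad.
With f = 0.5, the slerp weights are sin((1−f)δ)/sin δ = 1.4282 and sin(fδ)/sin δ = 1.4282.
Weighted sum of the unit vectors: (1.4282)·(0.4665,-0.0362,-0.8838) + (1.4282)·(-0.1961,-0.6005,0.7752) = (0.3862, -0.9093, -0.1550).
Converting back: φ = atan2(z, √(x²+y²)) = -8.92°, λ = atan2(y, x) = -66.99°.

-8.92°, -66.99°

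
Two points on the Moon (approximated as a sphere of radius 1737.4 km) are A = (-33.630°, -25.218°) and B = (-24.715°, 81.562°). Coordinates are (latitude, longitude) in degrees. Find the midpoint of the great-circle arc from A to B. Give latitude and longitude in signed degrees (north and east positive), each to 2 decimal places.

The central angle between A and B is δ = 1.5576 rad.
With f = 0.5, the slerp weights are sin((1−f)δ)/sin δ = 0.7025 and sin(fδ)/sin δ = 0.7025.
Weighted sum of the unit vectors: (0.7025)·(0.7533,-0.3548,-0.5538) + (0.7025)·(0.1333,0.8986,-0.4181) = (0.6228, 0.3820, -0.6828).
Converting back: φ = atan2(z, √(x²+y²)) = -43.06°, λ = atan2(y, x) = 31.52°.

-43.06°, 31.52°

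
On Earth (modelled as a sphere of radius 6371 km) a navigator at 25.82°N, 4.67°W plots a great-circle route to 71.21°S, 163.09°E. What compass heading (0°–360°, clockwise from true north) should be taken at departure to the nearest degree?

Δλ = 167.760° = 2.9280 rad.
y = sin Δλ · cos φ₂ = (0.2120)(0.3221) = 0.0683
x = cos φ₁ sin φ₂ − sin φ₁ cos φ₂ cos Δλ = (0.9002)(-0.9467) − (0.4355)(0.3221)(-0.9773) = -0.7151
θ = atan2(y, x) = 174.55°, so the bearing is 175°.

175°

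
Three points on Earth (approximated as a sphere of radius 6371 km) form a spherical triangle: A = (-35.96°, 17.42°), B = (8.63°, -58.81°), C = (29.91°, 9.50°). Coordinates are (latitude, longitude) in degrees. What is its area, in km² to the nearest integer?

33879506 km²

Side lengths (central angles): a = 1.1685, b = 1.1570, c = 1.4682 rad; semiperimeter s = 1.8968.
By l'Huilier's theorem, tan(E/4) = √[tan(s/2) tan((s−a)/2) tan((s−b)/2) tan((s−c)/2)], giving spherical excess E = 0.8347 rad.
Area = E·R² = 0.8347 × (6371)² ≈ 33879506 km².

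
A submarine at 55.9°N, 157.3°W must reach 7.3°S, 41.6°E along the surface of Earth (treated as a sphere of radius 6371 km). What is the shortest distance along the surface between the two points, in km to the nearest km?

With latitudes φ₁ = 55.900°, φ₂ = -7.300° and longitude difference Δλ = -161.100°:
cos c = sin φ₁ sin φ₂ + cos φ₁ cos φ₂ cos Δλ = (0.8281)(-0.1271) + (0.5606)(0.9919)(-0.9461) = -0.63133,
so c = arccos(-0.63133) = 2.25406 rad.
Distance = R·c = 6371 × 2.2541 ≈ 14361 km.

14361 km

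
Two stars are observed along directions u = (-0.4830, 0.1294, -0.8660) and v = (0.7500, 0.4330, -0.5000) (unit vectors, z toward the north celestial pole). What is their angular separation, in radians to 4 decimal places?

u·v = 0.1268; |u| = 1.0000, |v| = 1.0000.
cos θ = (u·v)/(|u||v|) = 0.1268, so θ = 1.4437 rad.

1.4437 rad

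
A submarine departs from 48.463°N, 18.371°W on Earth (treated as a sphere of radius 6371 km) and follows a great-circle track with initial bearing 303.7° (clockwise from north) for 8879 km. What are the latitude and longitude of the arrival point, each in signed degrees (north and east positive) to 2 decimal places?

29.61°, -127.99°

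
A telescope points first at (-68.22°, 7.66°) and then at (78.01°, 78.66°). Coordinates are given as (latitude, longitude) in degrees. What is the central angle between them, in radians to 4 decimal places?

With latitudes φ₁ = -68.220°, φ₂ = 78.010° and longitude difference Δλ = 71.000°:
Haversine: a = sin²(Δφ/2) + cos φ₁ cos φ₂ sin²(Δλ/2) = 0.9156 + (0.3710)(0.2077)(0.3372) = 0.94163.
Central angle c = 2·arcsin(√a) = 2.65357 rad.
So the angular separation is 2.6536 rad.

2.6536 rad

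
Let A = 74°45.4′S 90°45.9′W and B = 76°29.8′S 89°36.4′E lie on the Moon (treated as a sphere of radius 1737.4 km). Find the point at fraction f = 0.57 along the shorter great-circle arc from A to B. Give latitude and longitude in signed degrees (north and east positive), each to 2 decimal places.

-88.86°, 91.79°

The central angle between A and B is δ = 0.5017 rad.
With f = 0.57, the slerp weights are sin((1−f)δ)/sin δ = 0.4451 and sin(fδ)/sin δ = 0.5866.
Weighted sum of the unit vectors: (0.4451)·(-0.0035,-0.2629,-0.9648) + (0.5866)·(0.0016,0.2335,-0.9724) = (-0.0006, 0.0199, -0.9998).
Converting back: φ = atan2(z, √(x²+y²)) = -88.86°, λ = atan2(y, x) = 91.79°.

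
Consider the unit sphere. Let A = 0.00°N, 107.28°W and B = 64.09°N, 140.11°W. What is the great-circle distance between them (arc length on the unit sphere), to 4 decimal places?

Let φ₁ = 0.0000 rad, φ₂ = 1.1186 rad, and Δλ = -0.5730 rad.
Haversine: a = sin²(Δφ/2) + cos φ₁ cos φ₂ sin²(Δλ/2) = 0.2815 + (1.0000)(0.4370)(0.0799) = 0.31642.
Central angle c = 2·arcsin(√a) = 1.19483 rad.
On the unit sphere the arc length equals the central angle: 1.1948.

1.1948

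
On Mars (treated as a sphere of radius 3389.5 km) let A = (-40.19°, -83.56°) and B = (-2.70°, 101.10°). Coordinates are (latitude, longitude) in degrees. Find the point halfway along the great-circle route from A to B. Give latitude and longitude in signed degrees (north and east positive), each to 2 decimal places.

The central angle between A and B is δ = 2.3893 rad.
With f = 0.5, the slerp weights are sin((1−f)δ)/sin δ = 1.3612 and sin(fδ)/sin δ = 1.3612.
Weighted sum of the unit vectors: (1.3612)·(0.0857,-0.7591,-0.6453) + (1.3612)·(-0.1923,0.9802,-0.0471) = (-0.1451, 0.3010, -0.9425).
Converting back: φ = atan2(z, √(x²+y²)) = -70.48°, λ = atan2(y, x) = 115.74°.

-70.48°, 115.74°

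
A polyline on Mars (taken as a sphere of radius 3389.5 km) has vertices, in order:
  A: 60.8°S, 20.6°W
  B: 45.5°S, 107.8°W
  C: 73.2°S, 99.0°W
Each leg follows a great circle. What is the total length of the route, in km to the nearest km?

Leg A→B: central angle 0.8772 rad, distance 2973.2 km.
Leg B→C: central angle 0.4886 rad, distance 1656.0 km.
Total: 2973.2 + 1656.0 ≈ 4629 km.

4629 km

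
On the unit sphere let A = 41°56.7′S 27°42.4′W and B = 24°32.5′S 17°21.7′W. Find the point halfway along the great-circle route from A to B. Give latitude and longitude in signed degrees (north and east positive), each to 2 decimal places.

-33.35°, -22.01°

The central angle between A and B is δ = 0.3386 rad.
With f = 0.5, the slerp weights are sin((1−f)δ)/sin δ = 0.5073 and sin(fδ)/sin δ = 0.5073.
Weighted sum of the unit vectors: (0.5073)·(0.6585,-0.3458,-0.6684) + (0.5073)·(0.8682,-0.2714,-0.4154) = (0.7744, -0.3131, -0.5497).
Converting back: φ = atan2(z, √(x²+y²)) = -33.35°, λ = atan2(y, x) = -22.01°.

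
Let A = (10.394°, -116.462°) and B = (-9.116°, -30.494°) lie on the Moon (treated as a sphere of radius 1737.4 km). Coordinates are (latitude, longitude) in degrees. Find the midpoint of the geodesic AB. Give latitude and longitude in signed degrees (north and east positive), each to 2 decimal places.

Central angle δ = 1.5311 rad. Interpolating on the sphere with fraction f = 0.5:
P = [sin((1−f)δ)·A + sin(fδ)·B] / sin δ = 0.6935·A + 0.6935·B in Cartesian coordinates,
giving P = (0.2861, -0.9581, 0.0152), i.e. latitude 0.87°, longitude -73.38°.

0.87°, -73.38°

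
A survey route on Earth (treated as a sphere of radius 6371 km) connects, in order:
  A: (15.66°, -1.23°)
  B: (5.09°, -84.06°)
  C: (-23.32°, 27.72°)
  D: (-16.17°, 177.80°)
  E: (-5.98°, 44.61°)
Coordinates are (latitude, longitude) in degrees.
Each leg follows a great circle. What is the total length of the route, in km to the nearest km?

50400 km

Leg A→B: central angle 1.4266 rad, distance 9089.1 km.
Leg B→C: central angle 1.9547 rad, distance 12453.2 km.
Leg C→D: central angle 2.2839 rad, distance 14550.8 km.
Leg D→E: central angle 2.2456 rad, distance 14306.8 km.
Total: 9089.1 + 12453.2 + 14550.8 + 14306.8 ≈ 50400 km.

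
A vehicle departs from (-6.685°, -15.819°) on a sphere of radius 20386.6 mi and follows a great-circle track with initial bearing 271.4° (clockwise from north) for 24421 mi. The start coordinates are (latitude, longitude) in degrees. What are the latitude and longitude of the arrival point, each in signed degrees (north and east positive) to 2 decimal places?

Angular distance δ = d/R = 24421/20386.6 = 1.19789 rad; initial bearing θ = 4.7368 rad.
sin φ₂ = sin φ₁ cos δ + cos φ₁ sin δ cos θ = (-0.1164)(0.3643) + (0.9932)(0.9313)(0.0244) = -0.0198, so φ₂ = -1.14°.
Δλ = atan2(sin θ sin δ cos φ₁, cos δ − sin φ₁ sin φ₂) = atan2(-0.9247, 0.3620) = -68.619°.
λ₂ = -15.819° − 68.619° = -84.44°.

-1.14°, -84.44°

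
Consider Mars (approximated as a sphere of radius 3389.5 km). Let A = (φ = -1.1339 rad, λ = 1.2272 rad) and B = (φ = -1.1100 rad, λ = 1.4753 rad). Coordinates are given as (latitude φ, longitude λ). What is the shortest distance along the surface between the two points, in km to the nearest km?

In radians: φ₁ = -1.1339, φ₂ = -1.1100, Δλ = 14.215° = 0.2481 rad.
cos c = sin φ₁ sin φ₂ + cos φ₁ cos φ₂ cos Δλ = (-0.9061)(-0.8957) + (0.4231)(0.4447)(0.9694) = 0.99395,
so c = arccos(0.99395) = 0.11002 rad.
Distance = R·c = 3389.5 × 0.1100 ≈ 373 km.

373 km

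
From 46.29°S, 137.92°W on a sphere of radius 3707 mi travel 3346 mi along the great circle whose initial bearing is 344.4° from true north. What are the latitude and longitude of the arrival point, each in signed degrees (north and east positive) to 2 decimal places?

4.28°, -150.14°

Angular distance δ = d/R = 3346/3707 = 0.90262 rad; initial bearing θ = 6.0109 rad.
sin φ₂ = sin φ₁ cos δ + cos φ₁ sin δ cos θ = (-0.7228)(0.6196) + (0.6910)(0.7850)(0.9632) = 0.0746, so φ₂ = 4.28°.
Δλ = atan2(sin θ sin δ cos φ₁, cos δ − sin φ₁ sin φ₂) = atan2(-0.1459, 0.6735) = -12.221°.
λ₂ = -137.920° − 12.221° = -150.14°.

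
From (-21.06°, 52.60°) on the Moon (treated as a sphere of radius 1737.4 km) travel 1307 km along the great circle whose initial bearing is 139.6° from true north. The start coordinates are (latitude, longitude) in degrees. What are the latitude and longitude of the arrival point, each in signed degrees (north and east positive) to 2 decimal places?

-48.42°, 94.45°

Angular distance δ = d/R = 1307/1737.4 = 0.75227 rad; initial bearing θ = 2.4365 rad.
sin φ₂ = sin φ₁ cos δ + cos φ₁ sin δ cos θ = (-0.3593)(0.7301) + (0.9332)(0.6833)(-0.7615) = -0.7480, so φ₂ = -48.42°.
Δλ = atan2(sin θ sin δ cos φ₁, cos δ − sin φ₁ sin φ₂) = atan2(0.4133, 0.4614) = 41.854°.
λ₂ = 52.600° + 41.854° = 94.45°.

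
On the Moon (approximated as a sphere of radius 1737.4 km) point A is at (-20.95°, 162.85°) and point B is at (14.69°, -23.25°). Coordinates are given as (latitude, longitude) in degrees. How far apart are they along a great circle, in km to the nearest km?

With latitudes φ₁ = -20.950°, φ₂ = 14.690° and longitude difference Δλ = 173.900°:
cos c = sin φ₁ sin φ₂ + cos φ₁ cos φ₂ cos Δλ = (-0.3576)(0.2536) + (0.9339)(0.9673)(-0.9943) = -0.98892,
so c = arccos(-0.98892) = 2.99261 rad.
Distance = R·c = 1737.4 × 2.9926 ≈ 5199 km.

5199 km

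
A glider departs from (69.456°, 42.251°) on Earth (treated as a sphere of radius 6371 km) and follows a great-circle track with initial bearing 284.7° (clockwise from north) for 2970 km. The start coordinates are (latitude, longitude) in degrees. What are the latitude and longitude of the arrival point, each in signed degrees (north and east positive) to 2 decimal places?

Angular distance δ = d/R = 2970/6371 = 0.46617 rad; initial bearing θ = 4.9690 rad.
sin φ₂ = sin φ₁ cos δ + cos φ₁ sin δ cos θ = (0.9364)(0.8933) + (0.3509)(0.4495)(0.2538) = 0.8765, so φ₂ = 61.22°.
Δλ = atan2(sin θ sin δ cos φ₁, cos δ − sin φ₁ sin φ₂) = atan2(-0.1526, 0.0725) = -64.574°.
λ₂ = 42.251° − 64.574° = -22.32°.

61.22°, -22.32°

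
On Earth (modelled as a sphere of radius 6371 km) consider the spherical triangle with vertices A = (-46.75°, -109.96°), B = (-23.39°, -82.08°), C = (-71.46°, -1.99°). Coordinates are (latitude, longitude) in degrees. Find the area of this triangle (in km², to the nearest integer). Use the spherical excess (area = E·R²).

11309246 km²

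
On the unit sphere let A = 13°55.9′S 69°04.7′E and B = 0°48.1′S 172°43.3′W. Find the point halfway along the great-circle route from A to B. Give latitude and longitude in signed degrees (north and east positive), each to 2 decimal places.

-14.13°, 129.60°

The central angle between A and B is δ = 2.0434 rad.
With f = 0.5, the slerp weights are sin((1−f)δ)/sin δ = 0.9580 and sin(fδ)/sin δ = 0.9580.
Weighted sum of the unit vectors: (0.9580)·(0.3466,0.9066,-0.2408) + (0.9580)·(-0.9918,-0.1267,-0.0140) = (-0.6182, 0.7472, -0.2441).
Converting back: φ = atan2(z, √(x²+y²)) = -14.13°, λ = atan2(y, x) = 129.60°.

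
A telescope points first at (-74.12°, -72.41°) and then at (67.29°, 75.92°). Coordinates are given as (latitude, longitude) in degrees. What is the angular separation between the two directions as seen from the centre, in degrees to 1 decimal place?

167.7°

With latitudes φ₁ = -74.120°, φ₂ = 67.290° and longitude difference Δλ = 148.330°:
Haversine: a = sin²(Δφ/2) + cos φ₁ cos φ₂ sin²(Δλ/2) = 0.8908 + (0.2736)(0.3861)(0.9255) = 0.98859.
Central angle c = 2·arcsin(√a) = 2.92751 rad.
So the angular separation is 167.7°.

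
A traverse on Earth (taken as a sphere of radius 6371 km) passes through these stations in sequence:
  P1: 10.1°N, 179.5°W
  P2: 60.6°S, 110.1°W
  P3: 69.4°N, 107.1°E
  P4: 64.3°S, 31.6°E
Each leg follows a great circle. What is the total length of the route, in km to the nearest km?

Leg P1→P2: central angle 1.5535 rad, distance 9897.6 km.
Leg P2→P3: central angle 2.8341 rad, distance 18055.8 km.
Leg P3→P4: central angle 2.5069 rad, distance 15971.5 km.
Total: 9897.6 + 18055.8 + 15971.5 ≈ 43925 km.

43925 km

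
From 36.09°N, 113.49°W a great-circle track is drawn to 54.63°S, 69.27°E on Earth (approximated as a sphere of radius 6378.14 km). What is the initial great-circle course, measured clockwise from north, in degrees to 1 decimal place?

185.0°

Δλ = -177.240° = -3.0934 rad.
y = sin Δλ · cos φ₂ = (-0.0482)(0.5789) = -0.0279
x = cos φ₁ sin φ₂ − sin φ₁ cos φ₂ cos Δλ = (0.8081)(-0.8154) − (0.5891)(0.5789)(-0.9988) = -0.3184
θ = atan2(y, x) = -175.00°; adding 360° gives 185.0°.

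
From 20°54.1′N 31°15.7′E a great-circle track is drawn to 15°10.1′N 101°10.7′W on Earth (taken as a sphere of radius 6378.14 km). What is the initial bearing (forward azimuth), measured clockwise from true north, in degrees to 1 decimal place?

303.8°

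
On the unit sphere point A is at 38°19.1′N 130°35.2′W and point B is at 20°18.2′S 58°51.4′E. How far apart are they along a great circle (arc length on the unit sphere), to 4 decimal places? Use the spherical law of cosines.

2.7964

In radians: φ₁ = 0.6688, φ₂ = -0.3544, Δλ = -170.557° = -2.9768 rad.
cos c = sin φ₁ sin φ₂ + cos φ₁ cos φ₂ cos Δλ = (0.6200)(-0.3470) + (0.7846)(0.9379)(-0.9864) = -0.94100,
so c = arccos(-0.94100) = 2.79638 rad.
On the unit sphere the arc length equals the central angle: 2.7964.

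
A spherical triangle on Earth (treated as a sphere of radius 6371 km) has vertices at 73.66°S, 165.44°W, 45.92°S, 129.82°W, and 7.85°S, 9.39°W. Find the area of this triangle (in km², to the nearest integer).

26772665 km²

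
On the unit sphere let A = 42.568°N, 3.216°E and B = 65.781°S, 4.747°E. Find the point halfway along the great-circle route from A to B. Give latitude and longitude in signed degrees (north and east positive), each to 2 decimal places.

-11.61°, 3.76°

Central angle δ = 1.8912 rad. Interpolating on the sphere with fraction f = 0.5:
P = [sin((1−f)δ)·A + sin(fδ)·B] / sin δ = 0.8543·A + 0.8543·B in Cartesian coordinates,
giving P = (0.9774, 0.0643, -0.2012), i.e. latitude -11.61°, longitude 3.76°.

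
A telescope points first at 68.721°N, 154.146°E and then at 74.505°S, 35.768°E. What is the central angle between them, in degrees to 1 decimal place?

In radians: φ₁ = 1.1994, φ₂ = -1.3004, Δλ = -118.378° = -2.0661 rad.
Haversine: a = sin²(Δφ/2) + cos φ₁ cos φ₂ sin²(Δλ/2) = 0.9005 + (0.3629)(0.2672)(0.7376) = 0.97202.
Central angle c = 2·arcsin(√a) = 2.80546 rad.
So the angular separation is 160.7°.

160.7°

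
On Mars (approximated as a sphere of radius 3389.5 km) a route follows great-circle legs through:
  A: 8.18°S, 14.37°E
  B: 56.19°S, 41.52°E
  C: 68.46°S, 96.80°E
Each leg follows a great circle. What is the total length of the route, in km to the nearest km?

4718 km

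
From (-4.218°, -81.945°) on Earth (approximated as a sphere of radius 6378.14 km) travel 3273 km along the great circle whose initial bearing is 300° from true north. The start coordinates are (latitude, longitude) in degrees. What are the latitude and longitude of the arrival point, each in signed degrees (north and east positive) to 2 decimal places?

Angular distance δ = d/R = 3273/6378.14 = 0.51316 rad; initial bearing θ = 5.2360 rad.
sin φ₂ = sin φ₁ cos δ + cos φ₁ sin δ cos θ = (-0.0736)(0.8712) + (0.9973)(0.4909)(0.5000) = 0.1807, so φ₂ = 10.41°.
Δλ = atan2(sin θ sin δ cos φ₁, cos δ − sin φ₁ sin φ₂) = atan2(-0.4240, 0.8845) = -25.612°.
λ₂ = -81.945° − 25.612° = -107.56°.

10.41°, -107.56°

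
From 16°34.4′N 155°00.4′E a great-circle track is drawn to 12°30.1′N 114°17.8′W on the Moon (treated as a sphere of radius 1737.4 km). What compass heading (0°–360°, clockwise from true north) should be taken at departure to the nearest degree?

Δλ = 90.697° = 1.5830 rad.
y = sin Δλ · cos φ₂ = (0.9999)(0.9763) = 0.9762
x = cos φ₁ sin φ₂ − sin φ₁ cos φ₂ cos Δλ = (0.9585)(0.2165) − (0.2852)(0.9763)(-0.0122) = 0.2109
θ = atan2(y, x) = 77.81°, so the bearing is 78°.

78°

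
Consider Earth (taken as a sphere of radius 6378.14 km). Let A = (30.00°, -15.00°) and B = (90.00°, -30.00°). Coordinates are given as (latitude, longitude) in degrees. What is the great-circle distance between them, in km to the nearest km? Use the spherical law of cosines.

Let φ₁ = 0.5236 rad, φ₂ = 1.5708 rad, and Δλ = -0.2618 rad.
cos c = sin φ₁ sin φ₂ + cos φ₁ cos φ₂ cos Δλ = (0.5000)(1.0000) + (0.8660)(0.0000)(0.9659) = 0.50000,
so c = arccos(0.50000) = 1.04720 rad.
Distance = R·c = 6378.14 × 1.0472 ≈ 6679 km.

6679 km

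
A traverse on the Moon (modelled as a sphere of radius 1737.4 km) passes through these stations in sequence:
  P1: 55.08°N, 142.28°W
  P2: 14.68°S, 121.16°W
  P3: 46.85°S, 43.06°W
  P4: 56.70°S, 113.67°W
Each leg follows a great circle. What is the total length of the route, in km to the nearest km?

5641 km

Leg P1→P2: central angle 1.2569 rad, distance 2183.8 km.
Leg P2→P3: central angle 1.2437 rad, distance 2160.8 km.
Leg P3→P4: central angle 0.7460 rad, distance 1296.0 km.
Total: 2183.8 + 2160.8 + 1296.0 ≈ 5641 km.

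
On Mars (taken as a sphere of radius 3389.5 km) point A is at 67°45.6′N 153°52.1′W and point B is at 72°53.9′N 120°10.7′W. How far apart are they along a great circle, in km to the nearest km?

724 km

In radians: φ₁ = 1.1826, φ₂ = 1.2723, Δλ = 33.690° = 0.5880 rad.
Haversine: a = sin²(Δφ/2) + cos φ₁ cos φ₂ sin²(Δλ/2) = 0.0020 + (0.3785)(0.2941)(0.0840) = 0.01136.
Central angle c = 2·arcsin(√a) = 0.21353 rad.
Distance = R·c = 3389.5 × 0.2135 ≈ 724 km.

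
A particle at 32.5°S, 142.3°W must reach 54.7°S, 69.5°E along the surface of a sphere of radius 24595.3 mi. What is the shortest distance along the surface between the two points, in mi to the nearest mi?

38036 mi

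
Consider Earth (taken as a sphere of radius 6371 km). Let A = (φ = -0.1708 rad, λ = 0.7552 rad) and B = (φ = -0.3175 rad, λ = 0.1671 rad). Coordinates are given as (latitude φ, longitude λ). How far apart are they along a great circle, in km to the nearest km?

With latitudes φ₁ = -9.786°, φ₂ = -18.191° and longitude difference Δλ = -33.696°:
cos c = sin φ₁ sin φ₂ + cos φ₁ cos φ₂ cos Δλ = (-0.1700)(-0.3122) + (0.9854)(0.9500)(0.8320) = 0.83197,
so c = arccos(0.83197) = 0.58814 rad.
Distance = R·c = 6371 × 0.5881 ≈ 3747 km.

3747 km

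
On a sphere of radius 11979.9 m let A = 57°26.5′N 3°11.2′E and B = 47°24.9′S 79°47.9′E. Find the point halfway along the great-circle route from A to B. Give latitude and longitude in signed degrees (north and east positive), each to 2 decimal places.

6.35°, 46.64°

Central angle δ = 2.1368 rad. Interpolating on the sphere with fraction f = 0.5:
P = [sin((1−f)δ)·A + sin(fδ)·B] / sin δ = 1.0383·A + 1.0383·B in Cartesian coordinates,
giving P = (0.6824, 0.7226, 0.1107), i.e. latitude 6.35°, longitude 46.64°.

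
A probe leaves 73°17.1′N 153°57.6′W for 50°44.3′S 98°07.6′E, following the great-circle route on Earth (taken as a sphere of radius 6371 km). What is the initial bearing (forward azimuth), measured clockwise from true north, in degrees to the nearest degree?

267°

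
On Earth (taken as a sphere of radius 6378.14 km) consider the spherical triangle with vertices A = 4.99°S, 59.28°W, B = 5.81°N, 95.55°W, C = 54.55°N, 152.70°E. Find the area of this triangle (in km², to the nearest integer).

28427904 km²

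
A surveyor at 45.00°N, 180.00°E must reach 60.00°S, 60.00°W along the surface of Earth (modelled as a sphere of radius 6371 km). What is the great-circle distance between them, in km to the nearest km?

15801 km

Let φ₁ = 0.7854 rad, φ₂ = -1.0472 rad, and Δλ = 2.0944 rad.
cos c = sin φ₁ sin φ₂ + cos φ₁ cos φ₂ cos Δλ = (0.7071)(-0.8660) + (0.7071)(0.5000)(-0.5000) = -0.78915,
so c = arccos(-0.78915) = 2.48022 rad.
Distance = R·c = 6371 × 2.4802 ≈ 15801 km.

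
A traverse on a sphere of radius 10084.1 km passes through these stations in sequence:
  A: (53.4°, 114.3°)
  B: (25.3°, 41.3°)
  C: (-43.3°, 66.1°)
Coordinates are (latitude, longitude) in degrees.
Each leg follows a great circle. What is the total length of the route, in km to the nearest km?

Leg A→B: central angle 1.0464 rad, distance 10552.0 km.
Leg B→C: central angle 1.2617 rad, distance 12723.1 km.
Total: 10552.0 + 12723.1 ≈ 23275 km.

23275 km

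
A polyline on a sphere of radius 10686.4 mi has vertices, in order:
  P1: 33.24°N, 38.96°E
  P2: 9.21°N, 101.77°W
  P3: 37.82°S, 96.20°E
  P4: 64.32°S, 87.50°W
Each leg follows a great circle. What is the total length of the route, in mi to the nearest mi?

64983 mi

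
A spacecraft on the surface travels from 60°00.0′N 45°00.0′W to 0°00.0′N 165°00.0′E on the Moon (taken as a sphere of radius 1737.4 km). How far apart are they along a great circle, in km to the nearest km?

With latitudes φ₁ = 60.000°, φ₂ = 0.000° and longitude difference Δλ = -150.000°:
cos c = sin φ₁ sin φ₂ + cos φ₁ cos φ₂ cos Δλ = (0.8660)(0.0000) + (0.5000)(1.0000)(-0.8660) = -0.43301,
so c = arccos(-0.43301) = 2.01863 rad.
Distance = R·c = 1737.4 × 2.0186 ≈ 3507 km.

3507 km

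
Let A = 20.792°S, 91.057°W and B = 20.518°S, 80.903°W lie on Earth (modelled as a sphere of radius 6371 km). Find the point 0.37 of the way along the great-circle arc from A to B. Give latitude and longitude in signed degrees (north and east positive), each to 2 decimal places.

Central angle δ = 0.1659 rad. Interpolating on the sphere with fraction f = 0.37:
P = [sin((1−f)δ)·A + sin(fδ)·B] / sin δ = 0.6317·A + 0.3715·B in Cartesian coordinates,
giving P = (0.0441, -0.9340, -0.3545), i.e. latitude -20.76°, longitude -87.30°.

-20.76°, -87.30°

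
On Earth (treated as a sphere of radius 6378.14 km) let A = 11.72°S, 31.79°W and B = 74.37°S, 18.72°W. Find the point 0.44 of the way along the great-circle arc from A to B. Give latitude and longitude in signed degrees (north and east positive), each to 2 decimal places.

Central angle δ = 1.1011 rad. Interpolating on the sphere with fraction f = 0.44:
P = [sin((1−f)δ)·A + sin(fδ)·B] / sin δ = 0.6485·A + 0.5223·B in Cartesian coordinates,
giving P = (0.6730, -0.3797, -0.6347), i.e. latitude -39.40°, longitude -29.43°.

-39.40°, -29.43°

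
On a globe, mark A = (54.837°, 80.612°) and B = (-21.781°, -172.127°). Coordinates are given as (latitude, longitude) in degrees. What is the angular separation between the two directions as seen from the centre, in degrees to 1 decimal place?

Let φ₁ = 0.9571 rad, φ₂ = -0.3802 rad, and Δλ = 1.8721 rad.
cos c = sin φ₁ sin φ₂ + cos φ₁ cos φ₂ cos Δλ = (0.8175)(-0.3711) + (0.5759)(0.9286)(-0.2967) = -0.46203,
so c = arccos(-0.46203) = 2.05108 rad.
So the angular separation is 117.5°.

117.5°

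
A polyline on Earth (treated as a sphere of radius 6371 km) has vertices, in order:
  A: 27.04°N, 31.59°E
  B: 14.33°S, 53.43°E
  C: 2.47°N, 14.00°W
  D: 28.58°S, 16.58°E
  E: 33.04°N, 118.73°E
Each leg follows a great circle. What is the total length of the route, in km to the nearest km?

30314 km

Leg A→B: central angle 0.8114 rad, distance 5169.1 km.
Leg B→C: central angle 1.2016 rad, distance 7655.4 km.
Leg C→D: central angle 0.7456 rad, distance 4750.1 km.
Leg D→E: central angle 1.9996 rad, distance 12739.3 km.
Total: 5169.1 + 7655.4 + 4750.1 + 12739.3 ≈ 30314 km.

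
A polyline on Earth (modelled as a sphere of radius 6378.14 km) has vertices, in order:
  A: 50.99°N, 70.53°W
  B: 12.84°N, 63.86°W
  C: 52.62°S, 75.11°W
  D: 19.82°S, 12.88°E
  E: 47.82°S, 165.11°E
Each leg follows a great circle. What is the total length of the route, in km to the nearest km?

Leg A→B: central angle 0.6725 rad, distance 4289.5 km.
Leg B→C: central angle 1.1550 rad, distance 7366.5 km.
Leg C→D: central angle 1.2771 rad, distance 8145.7 km.
Leg D→E: central angle 1.8835 rad, distance 12013.5 km.
Total: 4289.5 + 7366.5 + 8145.7 + 12013.5 ≈ 31815 km.

31815 km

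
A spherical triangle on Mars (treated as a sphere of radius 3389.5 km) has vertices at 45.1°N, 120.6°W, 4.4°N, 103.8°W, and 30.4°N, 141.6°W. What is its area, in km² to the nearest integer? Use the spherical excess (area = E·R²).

1724719 km²

Side lengths (central angles): a = 0.7694, b = 0.3849, c = 0.7553 rad; semiperimeter s = 0.9548.
By l'Huilier's theorem, tan(E/4) = √[tan(s/2) tan((s−a)/2) tan((s−b)/2) tan((s−c)/2)], giving spherical excess E = 0.1501 rad.
Area = E·R² = 0.1501 × (3389.5)² ≈ 1724719 km².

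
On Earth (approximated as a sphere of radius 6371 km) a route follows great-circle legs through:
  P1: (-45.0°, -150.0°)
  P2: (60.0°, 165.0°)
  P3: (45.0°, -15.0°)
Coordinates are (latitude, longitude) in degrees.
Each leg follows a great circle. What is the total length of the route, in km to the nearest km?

20710 km

Leg P1→P2: central angle 1.9416 rad, distance 12370.0 km.
Leg P2→P3: central angle 1.3090 rad, distance 8339.6 km.
Total: 12370.0 + 8339.6 ≈ 20710 km.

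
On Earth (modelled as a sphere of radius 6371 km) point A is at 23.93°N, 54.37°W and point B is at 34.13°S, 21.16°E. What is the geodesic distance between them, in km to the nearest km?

10253 km

Let φ₁ = 0.4177 rad, φ₂ = -0.5957 rad, and Δλ = 1.3182 rad.
cos c = sin φ₁ sin φ₂ + cos φ₁ cos φ₂ cos Δλ = (0.4056)(-0.5611) + (0.9140)(0.8278)(0.2499) = -0.03853,
so c = arccos(-0.03853) = 1.60933 rad.
Distance = R·c = 6371 × 1.6093 ≈ 10253 km.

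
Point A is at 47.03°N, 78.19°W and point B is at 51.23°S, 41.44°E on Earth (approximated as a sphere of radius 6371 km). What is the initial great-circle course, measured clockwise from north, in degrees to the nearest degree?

119°

With φ₁ = 0.8208, φ₂ = -0.8941, Δλ = 2.0879 rad, the forward-azimuth formula gives
θ = atan2( sin Δλ cos φ₂ , cos φ₁ sin φ₂ − sin φ₁ cos φ₂ cos Δλ ) = atan2(0.5443, -0.3049) = 119.26°.
So the initial bearing is 119°.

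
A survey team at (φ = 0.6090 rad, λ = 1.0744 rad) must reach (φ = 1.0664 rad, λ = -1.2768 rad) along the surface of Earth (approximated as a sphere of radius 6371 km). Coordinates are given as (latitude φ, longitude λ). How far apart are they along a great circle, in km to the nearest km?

8582 km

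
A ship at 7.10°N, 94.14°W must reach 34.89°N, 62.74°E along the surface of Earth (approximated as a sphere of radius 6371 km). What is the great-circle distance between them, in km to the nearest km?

14753 km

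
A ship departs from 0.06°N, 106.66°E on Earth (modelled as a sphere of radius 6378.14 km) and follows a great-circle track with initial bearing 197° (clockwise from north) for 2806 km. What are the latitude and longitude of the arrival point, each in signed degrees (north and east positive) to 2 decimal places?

-23.97°, 98.83°

Angular distance δ = d/R = 2806/6378.14 = 0.43994 rad; initial bearing θ = 3.4383 rad.
sin φ₂ = sin φ₁ cos δ + cos φ₁ sin δ cos θ = (0.0010)(0.9048) + (1.0000)(0.4259)(-0.9563) = -0.4063, so φ₂ = -23.97°.
Δλ = atan2(sin θ sin δ cos φ₁, cos δ − sin φ₁ sin φ₂) = atan2(-0.1245, 0.9052) = -7.832°.
λ₂ = 106.660° − 7.832° = 98.83°.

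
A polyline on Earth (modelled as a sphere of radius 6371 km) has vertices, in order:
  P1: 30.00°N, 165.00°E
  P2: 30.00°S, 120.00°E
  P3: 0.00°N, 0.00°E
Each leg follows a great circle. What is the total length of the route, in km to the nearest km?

Leg P1→P2: central angle 1.2867 rad, distance 8197.3 km.
Leg P2→P3: central angle 2.0186 rad, distance 12860.7 km.
Total: 8197.3 + 12860.7 ≈ 21058 km.

21058 km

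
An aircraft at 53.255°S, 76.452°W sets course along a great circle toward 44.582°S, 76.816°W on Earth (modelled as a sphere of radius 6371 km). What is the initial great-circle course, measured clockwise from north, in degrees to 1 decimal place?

358.3°

With φ₁ = -0.9295, φ₂ = -0.7781, Δλ = -0.0064 rad, the forward-azimuth formula gives
θ = atan2( sin Δλ cos φ₂ , cos φ₁ sin φ₂ − sin φ₁ cos φ₂ cos Δλ ) = atan2(-0.0045, 0.1508) = -1.72°.
Adding 360° brings this into [0°, 360°): 358.3°.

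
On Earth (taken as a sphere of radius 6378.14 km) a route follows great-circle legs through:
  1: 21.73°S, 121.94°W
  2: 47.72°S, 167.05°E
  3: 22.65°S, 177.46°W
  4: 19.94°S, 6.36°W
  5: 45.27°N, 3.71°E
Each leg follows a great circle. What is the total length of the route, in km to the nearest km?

Leg 1→2: central angle 1.0732 rad, distance 6845.3 km.
Leg 2→3: central angle 0.4881 rad, distance 3113.0 km.
Leg 3→4: central angle 2.3829 rad, distance 15198.8 km.
Leg 4→5: central angle 1.1493 rad, distance 7330.6 km.
Total: 6845.3 + 3113.0 + 15198.8 + 7330.6 ≈ 32488 km.

32488 km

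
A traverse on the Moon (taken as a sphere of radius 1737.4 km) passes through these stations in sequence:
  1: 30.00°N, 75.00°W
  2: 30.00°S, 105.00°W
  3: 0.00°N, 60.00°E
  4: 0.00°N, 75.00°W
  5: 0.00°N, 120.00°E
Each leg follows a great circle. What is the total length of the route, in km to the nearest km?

15563 km

Leg 1→2: central angle 1.1598 rad, distance 2015.0 km.
Leg 2→3: central angle 2.5617 rad, distance 4450.7 km.
Leg 3→4: central angle 2.3562 rad, distance 4093.7 km.
Leg 4→5: central angle 2.8798 rad, distance 5003.4 km.
Total: 2015.0 + 4450.7 + 4093.7 + 5003.4 ≈ 15563 km.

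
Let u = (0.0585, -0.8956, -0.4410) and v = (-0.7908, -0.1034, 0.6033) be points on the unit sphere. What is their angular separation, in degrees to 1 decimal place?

u·v = -0.2197; |u| = 1.0000, |v| = 1.0000.
cos θ = (u·v)/(|u||v|) = -0.2197, so θ = 102.7°.

102.7°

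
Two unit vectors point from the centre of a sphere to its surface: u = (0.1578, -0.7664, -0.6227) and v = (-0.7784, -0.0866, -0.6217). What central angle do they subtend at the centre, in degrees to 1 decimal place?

u·v = 0.3307; |u| = 1.0000, |v| = 1.0000.
cos θ = (u·v)/(|u||v|) = 0.3307, so θ = 70.7°.

70.7°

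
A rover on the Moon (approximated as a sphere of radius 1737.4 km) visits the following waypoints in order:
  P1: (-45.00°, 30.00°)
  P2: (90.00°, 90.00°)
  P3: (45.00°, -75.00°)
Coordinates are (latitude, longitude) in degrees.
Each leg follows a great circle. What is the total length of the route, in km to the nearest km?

Leg P1→P2: central angle 2.3562 rad, distance 4093.7 km.
Leg P2→P3: central angle 0.7854 rad, distance 1364.6 km.
Total: 4093.7 + 1364.6 ≈ 5458 km.

5458 km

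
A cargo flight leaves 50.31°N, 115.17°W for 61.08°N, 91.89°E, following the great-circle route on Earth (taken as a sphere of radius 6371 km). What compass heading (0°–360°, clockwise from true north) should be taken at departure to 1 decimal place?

Δλ = -152.940° = -2.6693 rad.
y = sin Δλ · cos φ₂ = (-0.4549)(0.4836) = -0.2200
x = cos φ₁ sin φ₂ − sin φ₁ cos φ₂ cos Δλ = (0.6386)(0.8753) − (0.7695)(0.4836)(-0.8905) = 0.8904
θ = atan2(y, x) = -13.88°; adding 360° gives 346.1°.

346.1°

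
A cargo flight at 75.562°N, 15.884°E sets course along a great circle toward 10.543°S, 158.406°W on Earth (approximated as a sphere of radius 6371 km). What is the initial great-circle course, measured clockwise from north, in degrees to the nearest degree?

With φ₁ = 1.3188, φ₂ = -0.1840, Δλ = -3.0419 rad, the forward-azimuth formula gives
θ = atan2( sin Δλ cos φ₂ , cos φ₁ sin φ₂ − sin φ₁ cos φ₂ cos Δλ ) = atan2(-0.0978, 0.9017) = -6.19°.
Adding 360° brings this into [0°, 360°): 354°.

354°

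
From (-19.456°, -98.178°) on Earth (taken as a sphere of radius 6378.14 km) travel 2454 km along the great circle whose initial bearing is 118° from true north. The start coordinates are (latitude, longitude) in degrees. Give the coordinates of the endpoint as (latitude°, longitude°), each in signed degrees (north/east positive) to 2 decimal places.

Angular distance δ = d/R = 2454/6378.14 = 0.38475 rad; initial bearing θ = 2.0595 rad.
sin φ₂ = sin φ₁ cos δ + cos φ₁ sin δ cos θ = (-0.3331)(0.9269) + (0.9429)(0.3753)(-0.4695) = -0.4749, so φ₂ = -28.35°.
Δλ = atan2(sin θ sin δ cos φ₁, cos δ − sin φ₁ sin φ₂) = atan2(0.3125, 0.7687) = 22.121°.
λ₂ = -98.178° + 22.121° = -76.06°.

-28.35°, -76.06°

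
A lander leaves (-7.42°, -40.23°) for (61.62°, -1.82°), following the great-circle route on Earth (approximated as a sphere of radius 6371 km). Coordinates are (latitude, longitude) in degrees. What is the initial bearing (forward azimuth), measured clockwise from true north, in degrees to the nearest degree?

Δλ = 38.410° = 0.6704 rad.
y = sin Δλ · cos φ₂ = (0.6213)(0.4753) = 0.2953
x = cos φ₁ sin φ₂ − sin φ₁ cos φ₂ cos Δλ = (0.9916)(0.8798) − (-0.1291)(0.4753)(0.7836) = 0.9205
θ = atan2(y, x) = 17.79°, so the bearing is 18°.

18°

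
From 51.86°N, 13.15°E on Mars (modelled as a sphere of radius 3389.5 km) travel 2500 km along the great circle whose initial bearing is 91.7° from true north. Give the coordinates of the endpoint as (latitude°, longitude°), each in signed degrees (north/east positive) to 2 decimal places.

Angular distance δ = d/R = 2500/3389.5 = 0.73757 rad; initial bearing θ = 1.6005 rad.
sin φ₂ = sin φ₁ cos δ + cos φ₁ sin δ cos θ = (0.7865)(0.7401) + (0.6176)(0.6725)(-0.0297) = 0.5698, so φ₂ = 34.73°.
Δλ = atan2(sin θ sin δ cos φ₁, cos δ − sin φ₁ sin φ₂) = atan2(0.4151, 0.2920) = 54.881°.
λ₂ = 13.150° + 54.881° = 68.03°.

34.73°, 68.03°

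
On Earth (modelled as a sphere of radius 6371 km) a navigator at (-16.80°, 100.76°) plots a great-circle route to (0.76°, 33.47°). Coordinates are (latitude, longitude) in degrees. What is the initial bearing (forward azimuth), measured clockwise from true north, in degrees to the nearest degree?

278°

With φ₁ = -0.2932, φ₂ = 0.0133, Δλ = -1.1744 rad, the forward-azimuth formula gives
θ = atan2( sin Δλ cos φ₂ , cos φ₁ sin φ₂ − sin φ₁ cos φ₂ cos Δλ ) = atan2(-0.9224, 0.1243) = -82.33°.
Adding 360° brings this into [0°, 360°): 278°.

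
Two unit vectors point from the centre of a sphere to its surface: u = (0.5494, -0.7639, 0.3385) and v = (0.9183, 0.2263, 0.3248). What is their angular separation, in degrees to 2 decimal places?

63.79°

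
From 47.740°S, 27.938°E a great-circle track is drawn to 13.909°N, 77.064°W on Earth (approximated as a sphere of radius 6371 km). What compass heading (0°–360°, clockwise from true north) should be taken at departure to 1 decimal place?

With φ₁ = -0.8332, φ₂ = 0.2428, Δλ = -1.8326 rad, the forward-azimuth formula gives
θ = atan2( sin Δλ cos φ₂ , cos φ₁ sin φ₂ − sin φ₁ cos φ₂ cos Δλ ) = atan2(-0.9376, -0.0243) = -91.48°.
Adding 360° brings this into [0°, 360°): 268.5°.

268.5°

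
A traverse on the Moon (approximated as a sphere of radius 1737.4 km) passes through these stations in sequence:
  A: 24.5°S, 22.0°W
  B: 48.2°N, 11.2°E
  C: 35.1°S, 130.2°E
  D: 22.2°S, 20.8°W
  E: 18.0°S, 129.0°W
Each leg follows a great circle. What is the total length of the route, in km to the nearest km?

12978 km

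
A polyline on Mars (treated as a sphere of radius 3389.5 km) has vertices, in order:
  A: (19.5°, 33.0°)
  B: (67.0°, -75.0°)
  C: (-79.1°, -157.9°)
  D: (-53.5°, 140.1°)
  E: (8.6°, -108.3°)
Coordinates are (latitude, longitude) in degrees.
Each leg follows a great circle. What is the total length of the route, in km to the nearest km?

Leg A→B: central angle 1.3761 rad, distance 4664.3 km.
Leg B→C: central angle 2.6787 rad, distance 9079.5 km.
Leg C→D: central angle 0.5695 rad, distance 1930.4 km.
Leg D→E: central angle 1.9142 rad, distance 6488.2 km.
Total: 4664.3 + 9079.5 + 1930.4 + 6488.2 ≈ 22162 km.

22162 km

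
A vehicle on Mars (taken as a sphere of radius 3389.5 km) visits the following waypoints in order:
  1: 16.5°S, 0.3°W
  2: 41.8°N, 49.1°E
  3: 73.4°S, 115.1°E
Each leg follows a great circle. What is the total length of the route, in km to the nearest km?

11684 km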